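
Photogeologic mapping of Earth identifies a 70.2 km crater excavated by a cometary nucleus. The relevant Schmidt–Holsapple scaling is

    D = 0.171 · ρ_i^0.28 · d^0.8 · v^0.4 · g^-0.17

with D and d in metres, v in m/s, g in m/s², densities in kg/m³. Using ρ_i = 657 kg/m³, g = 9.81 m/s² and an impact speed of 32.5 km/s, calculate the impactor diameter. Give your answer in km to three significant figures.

d ≈ 9.67 km

Rearranging for d: d = [D / (0.171 · 657^0.28 · 32500^0.4 · 9.81^-0.17)]^(1/0.8).
D = 70200 m.
657^0.28 = 6.151
32500^0.4 = 63.79
9.81^-0.17 = 0.6783
Denominator = 0.171 × 6.151 × 63.79 × 0.6783 = 45.51
D / 45.51 = 70200 / 45.51 = 1543
d = 1543^(1/0.8) = 1543^1.25 = 9671 m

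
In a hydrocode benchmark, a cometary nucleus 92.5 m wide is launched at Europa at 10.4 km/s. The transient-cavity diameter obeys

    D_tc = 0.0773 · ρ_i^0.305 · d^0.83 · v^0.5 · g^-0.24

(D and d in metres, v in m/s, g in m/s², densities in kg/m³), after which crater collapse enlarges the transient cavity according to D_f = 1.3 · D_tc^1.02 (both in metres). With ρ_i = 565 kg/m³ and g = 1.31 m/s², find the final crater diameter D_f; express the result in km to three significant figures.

D_f ≈ 3.32 km

v = 10400 m/s.
ρ_i^0.305 = 565^0.305 = 6.908
d^0.83 = 92.5^0.83 = 42.84
v^0.5 = 10400^0.5 = 102.0
g^-0.24 = 1.31^-0.24 = 0.9372
D_tc = 0.0773 × 6.908 × 42.84 × 102.0 × 0.9372 = 2187 m
D_f = 1.3 × (2187)^1.02 = 3316 m
     = 3.316 km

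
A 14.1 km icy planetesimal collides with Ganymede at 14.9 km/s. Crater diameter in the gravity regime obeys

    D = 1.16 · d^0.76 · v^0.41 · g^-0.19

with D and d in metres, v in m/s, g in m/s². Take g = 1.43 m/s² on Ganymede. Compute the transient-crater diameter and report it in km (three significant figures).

D ≈ 79.3 km

In SI units: d = 14100 m, v = 14900 m/s.
d^0.76 = 14100^0.76 = 1424
v^0.41 = 14900^0.41 = 51.41
g^-0.19 = 1.43^-0.19 = 0.9343
D = 1.16 × 1424 × 51.41 × 0.9343 = 79342 m
   = 79.34 km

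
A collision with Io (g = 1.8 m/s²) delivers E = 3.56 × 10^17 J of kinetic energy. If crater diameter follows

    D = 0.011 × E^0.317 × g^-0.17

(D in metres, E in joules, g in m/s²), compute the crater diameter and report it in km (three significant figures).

E^0.317 = (3.56 × 10^17)^0.317 = 3.663 × 10^5
g^-0.17 = 1.8^-0.17 = 0.9049
D = 0.011 × 3.663 × 10^5 × 0.9049 = 3646 m
   = 3.646 km

D ≈ 3.65 km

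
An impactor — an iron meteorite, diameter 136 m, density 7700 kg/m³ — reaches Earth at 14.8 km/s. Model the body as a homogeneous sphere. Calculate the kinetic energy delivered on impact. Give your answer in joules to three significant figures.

v = 14800 m/s.
Mass m = (π/6) ρ d³ = (π/6) × 7700 × (136)³ = 1.014 × 10^10 kg
E = ½ m v² = 0.5 × 1.014 × 10^10 × (14800)² = 1.111 × 10^18 J

E ≈ 1.11 × 10^18 J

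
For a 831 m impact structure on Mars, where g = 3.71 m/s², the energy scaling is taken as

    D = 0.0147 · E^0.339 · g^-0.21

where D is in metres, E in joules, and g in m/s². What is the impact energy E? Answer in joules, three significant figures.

Rearranging: E = [D / (0.0147 · g^-0.21)]^(1/0.339).
g^-0.21 = 3.71^-0.21 = 0.7593
D / (0.0147 × 0.7593) = 831 / (0.01116) = 7.446 × 10^4
E = (7.446 × 10^4)^2.9499 = 2.353 × 10^14 J

E ≈ 2.35 × 10^14 J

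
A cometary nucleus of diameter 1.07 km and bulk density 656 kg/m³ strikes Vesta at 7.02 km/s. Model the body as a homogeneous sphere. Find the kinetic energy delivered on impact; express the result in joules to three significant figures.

d = 1070 m; v = 7020 m/s.
Mass m = (π/6) ρ d³ = (π/6) × 656 × (1070)³ = 4.208 × 10^11 kg
E = ½ m v² = 0.5 × 4.208 × 10^11 × (7020)² = 1.037 × 10^19 J

E ≈ 1.04 × 10^19 J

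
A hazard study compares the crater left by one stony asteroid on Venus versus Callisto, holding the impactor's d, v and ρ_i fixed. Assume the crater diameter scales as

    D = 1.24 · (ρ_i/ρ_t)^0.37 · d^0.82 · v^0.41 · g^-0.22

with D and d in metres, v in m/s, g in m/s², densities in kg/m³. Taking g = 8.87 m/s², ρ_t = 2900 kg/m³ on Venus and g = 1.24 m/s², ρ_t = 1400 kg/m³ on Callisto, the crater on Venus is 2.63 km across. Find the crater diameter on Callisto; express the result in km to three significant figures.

The impactor-only factors (d, v, ρ_i) cancel in the ratio, leaving D_Callisto/D_Venus = (g_Callisto/g_Venus)^-0.22 · (ρ_t,Venus/ρ_t,Callisto)^0.37.
(1.24/8.87)^-0.22 = 0.1398^-0.22 = 1.542
(2900/1400)^0.37 = 2.071^0.37 = 1.309
Ratio = 1.542 × 1.309 = 2.018
D_Callisto = 2.018 × 2.63 km = 5.31 km

D ≈ 5.31 km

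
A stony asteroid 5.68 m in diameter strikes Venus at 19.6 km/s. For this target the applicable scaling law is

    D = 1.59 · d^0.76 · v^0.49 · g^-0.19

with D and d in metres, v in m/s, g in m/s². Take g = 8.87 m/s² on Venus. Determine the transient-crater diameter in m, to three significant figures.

D ≈ 499 m

In SI units: v = 19600 m/s.
d^0.76 = 5.68^0.76 = 3.744
v^0.49 = 19600^0.49 = 126.8
g^-0.19 = 8.87^-0.19 = 0.6605
D = 1.59 × 3.744 × 126.8 × 0.6605 = 498.6 m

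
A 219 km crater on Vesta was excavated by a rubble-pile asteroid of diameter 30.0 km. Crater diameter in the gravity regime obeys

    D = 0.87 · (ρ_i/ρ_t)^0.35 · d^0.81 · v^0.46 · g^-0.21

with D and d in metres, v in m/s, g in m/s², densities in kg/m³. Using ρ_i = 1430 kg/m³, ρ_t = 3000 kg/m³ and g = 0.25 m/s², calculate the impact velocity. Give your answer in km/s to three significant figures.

v ≈ 6.72 km/s

Rearranging for v: v = [D / (0.87 · (1430/3000)^0.35 · 30000^0.81 · 0.25^-0.21)]^(1/0.46).
D = 219000 m.
(1430/3000)^0.35 = 0.7716
30000^0.81 = 4231
0.25^-0.21 = 1.338
Denominator = 0.87 × 0.7716 × 4231 × 1.338 = 3800
D / 3800 = 219000 / 3800 = 57.63
v = 57.63^(1/0.46) = 57.63^2.1739 = 6722 m/s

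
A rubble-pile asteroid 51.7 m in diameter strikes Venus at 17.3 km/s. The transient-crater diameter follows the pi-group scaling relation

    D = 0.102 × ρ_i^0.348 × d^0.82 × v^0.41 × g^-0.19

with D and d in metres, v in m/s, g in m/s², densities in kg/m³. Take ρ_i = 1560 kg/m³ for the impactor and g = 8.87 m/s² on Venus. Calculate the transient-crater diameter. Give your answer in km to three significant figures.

D ≈ 1.21 km

In SI units: v = 17300 m/s.
ρ_i^0.348 = 1560^0.348 = 12.92
d^0.82 = 51.7^0.82 = 25.41
v^0.41 = 17300^0.41 = 54.65
g^-0.19 = 8.87^-0.19 = 0.6605
D = 0.102 × 12.92 × 25.41 × 54.65 × 0.6605 = 1209 m
   = 1.209 km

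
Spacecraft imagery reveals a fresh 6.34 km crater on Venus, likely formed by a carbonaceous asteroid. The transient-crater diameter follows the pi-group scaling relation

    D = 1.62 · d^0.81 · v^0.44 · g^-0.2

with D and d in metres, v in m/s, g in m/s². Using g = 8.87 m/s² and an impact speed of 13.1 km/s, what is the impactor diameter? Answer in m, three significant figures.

d ≈ 271 m

Rearranging for d: d = [D / (1.62 · 13100^0.44 · 8.87^-0.2)]^(1/0.81).
D = 6340 m.
13100^0.44 = 64.80
8.87^-0.2 = 0.6463
Denominator = 1.62 × 64.80 × 0.6463 = 67.85
D / 67.85 = 6340 / 67.85 = 93.44
d = 93.44^(1/0.81) = 93.44^1.2346 = 270.9 m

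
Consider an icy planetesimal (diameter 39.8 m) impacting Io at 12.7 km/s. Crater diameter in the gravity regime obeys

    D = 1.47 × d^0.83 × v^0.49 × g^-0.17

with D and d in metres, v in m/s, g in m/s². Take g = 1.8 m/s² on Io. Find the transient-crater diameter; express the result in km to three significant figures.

In SI units: v = 12700 m/s.
d^0.83 = 39.8^0.83 = 21.28
v^0.49 = 12700^0.49 = 102.5
g^-0.17 = 1.8^-0.17 = 0.9049
D = 1.47 × 21.28 × 102.5 × 0.9049 = 2901 m
   = 2.901 km

D ≈ 2.90 km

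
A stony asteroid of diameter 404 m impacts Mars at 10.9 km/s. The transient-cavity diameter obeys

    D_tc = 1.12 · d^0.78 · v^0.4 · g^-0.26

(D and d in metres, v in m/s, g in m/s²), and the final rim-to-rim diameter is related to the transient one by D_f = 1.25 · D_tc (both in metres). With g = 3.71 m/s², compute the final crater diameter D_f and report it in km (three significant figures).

v = 10900 m/s.
d^0.78 = 404^0.78 = 107.9
v^0.4 = 10900^0.4 = 41.21
g^-0.26 = 3.71^-0.26 = 0.7112
D_tc = 1.12 × 107.9 × 41.21 × 0.7112 = 3542 m
D_f = 1.25 × 3542 = 4428 m
     = 4.428 km

D_f ≈ 4.43 km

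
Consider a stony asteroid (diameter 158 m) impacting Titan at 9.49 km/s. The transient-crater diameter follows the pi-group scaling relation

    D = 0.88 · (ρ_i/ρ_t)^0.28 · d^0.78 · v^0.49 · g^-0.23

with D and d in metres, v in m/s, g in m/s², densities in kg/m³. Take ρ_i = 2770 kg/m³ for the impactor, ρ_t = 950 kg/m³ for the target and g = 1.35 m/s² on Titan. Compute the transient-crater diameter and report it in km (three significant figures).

In SI units: v = 9490 m/s.
(ρ_i/ρ_t)^0.28 = (2770/950)^0.28 = 1.349
d^0.78 = 158^0.78 = 51.87
v^0.49 = 9490^0.49 = 88.89
g^-0.23 = 1.35^-0.23 = 0.9333
D = 0.88 × 1.349 × 51.87 × 88.89 × 0.9333 = 5108 m
   = 5.108 km

D ≈ 5.11 km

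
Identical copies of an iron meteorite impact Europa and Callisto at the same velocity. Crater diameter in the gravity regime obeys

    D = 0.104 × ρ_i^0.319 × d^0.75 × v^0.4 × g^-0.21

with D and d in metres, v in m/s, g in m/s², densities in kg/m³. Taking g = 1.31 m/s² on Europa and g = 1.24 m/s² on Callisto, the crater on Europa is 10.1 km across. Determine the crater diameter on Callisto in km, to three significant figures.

D ≈ 10.2 km

All impactor-dependent factors cancel in the ratio, leaving D_Callisto/D_Europa = (g_Callisto/g_Europa)^-0.21.
(1.24/1.31)^-0.21 = 0.9466^-0.21 = 1.012
D_Callisto = 1.012 × 10.1 km = 10.2 km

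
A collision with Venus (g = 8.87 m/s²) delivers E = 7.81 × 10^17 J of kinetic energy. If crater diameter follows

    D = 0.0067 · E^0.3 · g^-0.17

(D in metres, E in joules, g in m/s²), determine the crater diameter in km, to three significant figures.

E^0.3 = (7.81 × 10^17)^0.3 = 2.332 × 10^5
g^-0.17 = 8.87^-0.17 = 0.6900
D = 0.0067 × 2.332 × 10^5 × 0.6900 = 1078 m
   = 1.078 km

D ≈ 1.08 km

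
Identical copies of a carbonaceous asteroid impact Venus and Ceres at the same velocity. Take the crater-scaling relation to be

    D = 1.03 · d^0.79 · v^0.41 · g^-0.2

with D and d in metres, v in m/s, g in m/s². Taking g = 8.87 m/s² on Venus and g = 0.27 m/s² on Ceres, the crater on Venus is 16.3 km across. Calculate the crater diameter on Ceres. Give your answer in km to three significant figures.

D ≈ 32.8 km

All impactor-dependent factors cancel in the ratio, leaving D_Ceres/D_Venus = (g_Ceres/g_Venus)^-0.2.
(0.27/8.87)^-0.2 = 0.03044^-0.2 = 2.011
D_Ceres = 2.011 × 16.3 km = 32.8 km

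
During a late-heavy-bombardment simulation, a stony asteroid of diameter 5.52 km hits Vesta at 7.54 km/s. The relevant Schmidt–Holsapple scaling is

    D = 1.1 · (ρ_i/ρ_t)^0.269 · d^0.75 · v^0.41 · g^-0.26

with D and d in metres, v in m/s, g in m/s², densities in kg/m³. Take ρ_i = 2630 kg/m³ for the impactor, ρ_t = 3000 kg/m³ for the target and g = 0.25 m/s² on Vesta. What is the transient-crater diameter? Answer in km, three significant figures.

In SI units: d = 5520 m, v = 7540 m/s.
(ρ_i/ρ_t)^0.269 = (2630/3000)^0.269 = 0.9652
d^0.75 = 5520^0.75 = 640.4
v^0.41 = 7540^0.41 = 38.88
g^-0.26 = 0.25^-0.26 = 1.434
D = 1.1 × 0.9652 × 640.4 × 38.88 × 1.434 = 37909 m
   = 37.91 km

D ≈ 37.9 km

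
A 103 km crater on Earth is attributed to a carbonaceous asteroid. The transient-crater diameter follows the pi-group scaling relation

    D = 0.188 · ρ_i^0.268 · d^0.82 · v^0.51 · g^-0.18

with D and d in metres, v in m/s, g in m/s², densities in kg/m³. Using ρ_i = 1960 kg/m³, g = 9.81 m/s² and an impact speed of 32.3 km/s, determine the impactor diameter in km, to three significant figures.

d ≈ 2.17 km

Rearranging for d: d = [D / (0.188 · 1960^0.268 · 32300^0.51 · 9.81^-0.18)]^(1/0.82).
D = 103000 m.
1960^0.268 = 7.626
32300^0.51 = 199.4
9.81^-0.18 = 0.6630
Denominator = 0.188 × 7.626 × 199.4 × 0.6630 = 189.5
D / 189.5 = 103000 / 189.5 = 543.5
d = 543.5^(1/0.82) = 543.5^1.2195 = 2166 m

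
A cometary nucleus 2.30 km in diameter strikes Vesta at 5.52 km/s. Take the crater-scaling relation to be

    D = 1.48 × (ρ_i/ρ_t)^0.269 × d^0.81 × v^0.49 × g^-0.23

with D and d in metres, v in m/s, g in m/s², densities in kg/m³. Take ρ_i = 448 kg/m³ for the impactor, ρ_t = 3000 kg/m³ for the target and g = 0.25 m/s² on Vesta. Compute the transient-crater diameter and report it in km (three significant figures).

In SI units: d = 2300 m, v = 5520 m/s.
(ρ_i/ρ_t)^0.269 = (448/3000)^0.269 = 0.5996
d^0.81 = 2300^0.81 = 528.4
v^0.49 = 5520^0.49 = 68.16
g^-0.23 = 0.25^-0.23 = 1.376
D = 1.48 × 0.5996 × 528.4 × 68.16 × 1.376 = 43978 m
   = 43.98 km

D ≈ 44.0 km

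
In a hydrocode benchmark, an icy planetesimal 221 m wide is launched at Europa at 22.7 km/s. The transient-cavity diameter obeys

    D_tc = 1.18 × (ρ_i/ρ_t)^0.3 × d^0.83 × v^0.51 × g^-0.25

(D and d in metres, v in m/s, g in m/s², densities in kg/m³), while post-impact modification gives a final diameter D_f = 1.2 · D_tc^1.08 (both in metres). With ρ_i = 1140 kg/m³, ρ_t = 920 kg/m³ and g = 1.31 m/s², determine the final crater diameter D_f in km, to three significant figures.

v = 22700 m/s.
(ρ_i/ρ_t)^0.3 = (1140/920)^0.3 = 1.066
d^0.83 = 221^0.83 = 88.28
v^0.51 = 22700^0.51 = 166.6
g^-0.25 = 1.31^-0.25 = 0.9347
D_tc = 1.18 × 1.066 × 88.28 × 166.6 × 0.9347 = 17290 m
D_f = 1.2 × (17290)^1.08 = 45290 m
     = 45.29 km

D_f ≈ 45.3 km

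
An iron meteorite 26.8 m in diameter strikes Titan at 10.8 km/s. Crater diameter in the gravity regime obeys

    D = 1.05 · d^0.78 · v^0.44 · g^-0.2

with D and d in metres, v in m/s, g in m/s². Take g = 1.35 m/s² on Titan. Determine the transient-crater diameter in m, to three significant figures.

D ≈ 765 m

In SI units: v = 10800 m/s.
d^0.78 = 26.8^0.78 = 13.00
v^0.44 = 10800^0.44 = 59.53
g^-0.2 = 1.35^-0.2 = 0.9417
D = 1.05 × 13.00 × 59.53 × 0.9417 = 765.2 m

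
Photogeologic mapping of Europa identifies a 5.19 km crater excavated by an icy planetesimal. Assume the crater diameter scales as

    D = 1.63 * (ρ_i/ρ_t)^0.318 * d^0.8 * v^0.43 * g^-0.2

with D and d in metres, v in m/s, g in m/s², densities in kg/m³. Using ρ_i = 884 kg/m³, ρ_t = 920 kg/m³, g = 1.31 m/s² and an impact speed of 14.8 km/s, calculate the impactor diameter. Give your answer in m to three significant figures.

Rearranging for d: d = [D / (1.63 · (884/920)^0.318 · 14800^0.43 · 1.31^-0.2)]^(1/0.8).
D = 5190 m.
(884/920)^0.318 = 0.9874
14800^0.43 = 62.12
1.31^-0.2 = 0.9474
Denominator = 1.63 × 0.9874 × 62.12 × 0.9474 = 94.72
D / 94.72 = 5190 / 94.72 = 54.79
d = 54.79^(1/0.8) = 54.79^1.25 = 149.1 m

d ≈ 149 m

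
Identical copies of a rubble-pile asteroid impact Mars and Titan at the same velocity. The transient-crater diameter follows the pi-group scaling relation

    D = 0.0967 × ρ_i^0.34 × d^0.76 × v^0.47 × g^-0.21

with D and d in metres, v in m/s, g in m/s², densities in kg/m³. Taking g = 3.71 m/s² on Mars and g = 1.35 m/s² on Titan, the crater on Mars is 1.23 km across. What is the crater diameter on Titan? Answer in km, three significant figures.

All impactor-dependent factors cancel in the ratio, leaving D_Titan/D_Mars = (g_Titan/g_Mars)^-0.21.
(1.35/3.71)^-0.21 = 0.3639^-0.21 = 1.236
D_Titan = 1.236 × 1.23 km = 1.52 km

D ≈ 1.52 km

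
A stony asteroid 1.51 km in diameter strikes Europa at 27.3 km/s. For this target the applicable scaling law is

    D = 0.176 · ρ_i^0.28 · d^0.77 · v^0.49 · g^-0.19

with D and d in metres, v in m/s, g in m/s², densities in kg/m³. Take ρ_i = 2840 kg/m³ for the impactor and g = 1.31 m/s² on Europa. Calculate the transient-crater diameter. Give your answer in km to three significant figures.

In SI units: d = 1510 m, v = 27300 m/s.
ρ_i^0.28 = 2840^0.28 = 9.267
d^0.77 = 1510^0.77 = 280.4
v^0.49 = 27300^0.49 = 149.2
g^-0.19 = 1.31^-0.19 = 0.9500
D = 0.176 × 9.267 × 280.4 × 149.2 × 0.9500 = 64822 m
   = 64.82 km

D ≈ 64.8 km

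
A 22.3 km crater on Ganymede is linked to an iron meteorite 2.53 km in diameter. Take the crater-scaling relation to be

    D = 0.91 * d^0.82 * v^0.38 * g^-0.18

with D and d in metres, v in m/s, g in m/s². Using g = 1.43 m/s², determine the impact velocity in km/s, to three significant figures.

Rearranging for v: v = [D / (0.91 · 2530^0.82 · 1.43^-0.18)]^(1/0.38).
D = 22300 m.
2530^0.82 = 617.4
1.43^-0.18 = 0.9376
Denominator = 0.91 × 617.4 × 0.9376 = 526.8
D / 526.8 = 22300 / 526.8 = 42.33
v = 42.33^(1/0.38) = 42.33^2.6316 = 19085 m/s

v ≈ 19.1 km/s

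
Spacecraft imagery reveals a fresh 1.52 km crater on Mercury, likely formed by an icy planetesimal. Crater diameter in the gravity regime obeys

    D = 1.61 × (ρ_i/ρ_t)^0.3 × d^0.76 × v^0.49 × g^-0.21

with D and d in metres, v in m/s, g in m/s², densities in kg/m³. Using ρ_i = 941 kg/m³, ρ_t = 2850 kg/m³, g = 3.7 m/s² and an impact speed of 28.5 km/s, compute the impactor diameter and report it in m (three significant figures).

Rearranging for d: d = [D / (1.61 · (941/2850)^0.3 · 28500^0.49 · 3.7^-0.21)]^(1/0.76).
D = 1520 m.
(941/2850)^0.3 = 0.7172
28500^0.49 = 152.4
3.7^-0.21 = 0.7598
Denominator = 1.61 × 0.7172 × 152.4 × 0.7598 = 133.7
D / 133.7 = 1520 / 133.7 = 11.37
d = 11.37^(1/0.76) = 11.37^1.3158 = 24.50 m

d ≈ 24.5 m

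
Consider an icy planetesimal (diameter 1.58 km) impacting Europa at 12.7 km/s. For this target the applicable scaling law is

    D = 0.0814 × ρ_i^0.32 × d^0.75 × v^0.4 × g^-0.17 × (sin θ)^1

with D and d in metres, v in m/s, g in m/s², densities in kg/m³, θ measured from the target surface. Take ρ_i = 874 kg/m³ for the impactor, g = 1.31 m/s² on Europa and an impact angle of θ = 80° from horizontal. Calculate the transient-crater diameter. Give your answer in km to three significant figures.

In SI units: d = 1580 m, v = 12700 m/s.
ρ_i^0.32 = 874^0.32 = 8.735
d^0.75 = 1580^0.75 = 250.6
v^0.4 = 12700^0.4 = 43.80
g^-0.17 = 1.31^-0.17 = 0.9551
(sin 80°)^1 = 0.9848^1 = 0.9848
D = 0.0814 × 8.735 × 250.6 × 43.80 × 0.9551 × 0.9848 = 7341 m
   = 7.341 km

D ≈ 7.34 km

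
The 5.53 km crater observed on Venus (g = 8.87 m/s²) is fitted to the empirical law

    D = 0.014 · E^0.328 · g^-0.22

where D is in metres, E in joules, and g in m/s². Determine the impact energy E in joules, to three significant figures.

Rearranging: E = [D / (0.014 · g^-0.22)]^(1/0.328).
D = 5530 m.
g^-0.22 = 8.87^-0.22 = 0.6187
D / (0.014 × 0.6187) = 5530 / (8.662 × 10^-3) = 6.384 × 10^5
E = (6.384 × 10^5)^3.0488 = 4.995 × 10^17 J

E ≈ 5.00 × 10^17 J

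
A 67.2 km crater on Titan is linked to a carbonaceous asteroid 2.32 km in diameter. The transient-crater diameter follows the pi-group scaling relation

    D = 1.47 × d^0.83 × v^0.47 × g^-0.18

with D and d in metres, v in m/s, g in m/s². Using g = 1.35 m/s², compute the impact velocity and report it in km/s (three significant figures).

v ≈ 10.5 km/s

Rearranging for v: v = [D / (1.47 · 2320^0.83 · 1.35^-0.18)]^(1/0.47).
D = 67200 m.
2320^0.83 = 621.4
1.35^-0.18 = 0.9474
Denominator = 1.47 × 621.4 × 0.9474 = 865.4
D / 865.4 = 67200 / 865.4 = 77.65
v = 77.65^(1/0.47) = 77.65^2.1277 = 10511 m/s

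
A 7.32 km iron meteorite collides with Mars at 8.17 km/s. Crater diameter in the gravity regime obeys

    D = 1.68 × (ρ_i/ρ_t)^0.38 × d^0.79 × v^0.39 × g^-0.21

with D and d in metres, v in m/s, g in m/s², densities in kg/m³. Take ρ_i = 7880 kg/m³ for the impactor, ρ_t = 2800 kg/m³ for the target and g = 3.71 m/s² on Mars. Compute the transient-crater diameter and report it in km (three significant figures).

In SI units: d = 7320 m, v = 8170 m/s.
(ρ_i/ρ_t)^0.38 = (7880/2800)^0.38 = 1.482
d^0.79 = 7320^0.79 = 1130
v^0.39 = 8170^0.39 = 33.56
g^-0.21 = 3.71^-0.21 = 0.7593
D = 1.68 × 1.482 × 1130 × 33.56 × 0.7593 = 71692 m
   = 71.69 km

D ≈ 71.7 km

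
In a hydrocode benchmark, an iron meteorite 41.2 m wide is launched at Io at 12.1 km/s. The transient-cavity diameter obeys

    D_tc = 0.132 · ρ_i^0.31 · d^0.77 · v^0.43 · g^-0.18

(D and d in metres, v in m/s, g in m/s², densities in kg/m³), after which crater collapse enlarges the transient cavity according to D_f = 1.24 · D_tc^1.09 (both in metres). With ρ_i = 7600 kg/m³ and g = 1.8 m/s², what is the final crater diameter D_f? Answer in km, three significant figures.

D_f ≈ 4.62 km

v = 12100 m/s.
ρ_i^0.31 = 7600^0.31 = 15.96
d^0.77 = 41.2^0.77 = 17.52
v^0.43 = 12100^0.43 = 56.96
g^-0.18 = 1.8^-0.18 = 0.8996
D_tc = 0.132 × 15.96 × 17.52 × 56.96 × 0.8996 = 1891 m
D_f = 1.24 × (1891)^1.09 = 4624 m
     = 4.624 km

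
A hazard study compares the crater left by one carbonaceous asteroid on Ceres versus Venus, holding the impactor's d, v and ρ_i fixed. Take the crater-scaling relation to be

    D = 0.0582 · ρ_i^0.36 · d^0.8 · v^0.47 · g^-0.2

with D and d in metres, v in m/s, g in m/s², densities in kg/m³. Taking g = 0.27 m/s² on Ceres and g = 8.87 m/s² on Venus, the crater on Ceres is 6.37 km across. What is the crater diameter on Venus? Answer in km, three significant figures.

All impactor-dependent factors cancel in the ratio, leaving D_Venus/D_Ceres = (g_Venus/g_Ceres)^-0.2.
(8.87/0.27)^-0.2 = 32.85^-0.2 = 0.4974
D_Venus = 0.4974 × 6.37 km = 3.17 km

D ≈ 3.17 km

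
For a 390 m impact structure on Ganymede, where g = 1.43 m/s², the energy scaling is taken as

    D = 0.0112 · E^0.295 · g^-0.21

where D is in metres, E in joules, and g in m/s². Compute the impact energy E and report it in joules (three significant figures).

E ≈ 3.21 × 10^15 J

Rearranging: E = [D / (0.0112 · g^-0.21)]^(1/0.295).
g^-0.21 = 1.43^-0.21 = 0.9276
D / (0.0112 × 0.9276) = 390 / (0.01039) = 3.754 × 10^4
E = (3.754 × 10^4)^3.3898 = 3.211 × 10^15 J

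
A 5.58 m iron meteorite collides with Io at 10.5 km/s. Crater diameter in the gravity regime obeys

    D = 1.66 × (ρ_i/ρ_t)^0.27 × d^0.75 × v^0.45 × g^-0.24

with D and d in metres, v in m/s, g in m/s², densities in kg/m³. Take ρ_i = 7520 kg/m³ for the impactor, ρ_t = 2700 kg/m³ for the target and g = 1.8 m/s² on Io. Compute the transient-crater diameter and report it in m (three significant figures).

In SI units: v = 10500 m/s.
(ρ_i/ρ_t)^0.27 = (7520/2700)^0.27 = 1.319
d^0.75 = 5.58^0.75 = 3.631
v^0.45 = 10500^0.45 = 64.50
g^-0.24 = 1.8^-0.24 = 0.8684
D = 1.66 × 1.319 × 3.631 × 64.50 × 0.8684 = 445.3 m

D ≈ 445 m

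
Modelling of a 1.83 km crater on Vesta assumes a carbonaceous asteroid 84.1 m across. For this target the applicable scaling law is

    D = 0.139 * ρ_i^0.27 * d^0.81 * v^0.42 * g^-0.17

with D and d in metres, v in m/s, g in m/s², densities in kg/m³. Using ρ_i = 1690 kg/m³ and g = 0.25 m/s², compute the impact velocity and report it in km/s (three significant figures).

v ≈ 5.99 km/s

Rearranging for v: v = [D / (0.139 · 1690^0.27 · 84.1^0.81 · 0.25^-0.17)]^(1/0.42).
D = 1830 m.
1690^0.27 = 7.439
84.1^0.81 = 36.23
0.25^-0.17 = 1.266
Denominator = 0.139 × 7.439 × 36.23 × 1.266 = 47.43
D / 47.43 = 1830 / 47.43 = 38.58
v = 38.58^(1/0.42) = 38.58^2.381 = 5986 m/s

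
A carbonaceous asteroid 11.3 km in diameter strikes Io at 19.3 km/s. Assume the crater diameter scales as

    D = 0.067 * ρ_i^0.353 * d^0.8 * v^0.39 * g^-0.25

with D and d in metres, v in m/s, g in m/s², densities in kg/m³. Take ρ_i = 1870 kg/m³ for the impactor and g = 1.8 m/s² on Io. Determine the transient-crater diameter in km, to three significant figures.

In SI units: d = 11300 m, v = 19300 m/s.
ρ_i^0.353 = 1870^0.353 = 14.29
d^0.8 = 11300^0.8 = 1748
v^0.39 = 19300^0.39 = 46.92
g^-0.25 = 1.8^-0.25 = 0.8633
D = 0.067 × 14.29 × 1748 × 46.92 × 0.8633 = 67790 m
   = 67.79 km

D ≈ 67.8 km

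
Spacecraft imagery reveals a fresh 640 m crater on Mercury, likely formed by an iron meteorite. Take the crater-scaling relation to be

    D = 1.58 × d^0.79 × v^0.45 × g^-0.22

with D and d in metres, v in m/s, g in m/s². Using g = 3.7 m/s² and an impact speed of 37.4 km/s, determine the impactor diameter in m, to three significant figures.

Rearranging for d: d = [D / (1.58 · 37400^0.45 · 3.7^-0.22)]^(1/0.79).
37400^0.45 = 114.2
3.7^-0.22 = 0.7499
Denominator = 1.58 × 114.2 × 0.7499 = 135.3
D / 135.3 = 640 / 135.3 = 4.730
d = 4.730^(1/0.79) = 4.730^1.2658 = 7.149 m

d ≈ 7.15 m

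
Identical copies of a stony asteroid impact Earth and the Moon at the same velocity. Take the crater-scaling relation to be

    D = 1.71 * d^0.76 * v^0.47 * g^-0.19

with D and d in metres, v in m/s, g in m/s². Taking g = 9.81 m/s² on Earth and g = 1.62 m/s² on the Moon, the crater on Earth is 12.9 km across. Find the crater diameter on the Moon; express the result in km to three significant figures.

All impactor-dependent factors cancel in the ratio, leaving D_Moon/D_Earth = (g_Moon/g_Earth)^-0.19.
(1.62/9.81)^-0.19 = 0.1651^-0.19 = 1.408
D_Moon = 1.408 × 12.9 km = 18.2 km

D ≈ 18.2 km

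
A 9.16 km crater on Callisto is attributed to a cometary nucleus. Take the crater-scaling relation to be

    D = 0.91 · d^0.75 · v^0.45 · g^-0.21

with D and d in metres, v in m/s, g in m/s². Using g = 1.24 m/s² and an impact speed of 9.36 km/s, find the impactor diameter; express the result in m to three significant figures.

d ≈ 956 m

Rearranging for d: d = [D / (0.91 · 9360^0.45 · 1.24^-0.21)]^(1/0.75).
D = 9160 m.
9360^0.45 = 61.25
1.24^-0.21 = 0.9558
Denominator = 0.91 × 61.25 × 0.9558 = 53.27
D / 53.27 = 9160 / 53.27 = 172.0
d = 172.0^(1/0.75) = 172.0^1.3333 = 956.4 m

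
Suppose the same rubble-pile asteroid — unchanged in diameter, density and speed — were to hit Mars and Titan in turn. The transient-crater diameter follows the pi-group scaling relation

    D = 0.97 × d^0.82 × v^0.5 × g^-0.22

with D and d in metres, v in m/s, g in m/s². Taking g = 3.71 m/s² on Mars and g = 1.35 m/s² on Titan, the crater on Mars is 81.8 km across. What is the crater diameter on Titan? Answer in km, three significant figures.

D ≈ 102 km

All impactor-dependent factors cancel in the ratio, leaving D_Titan/D_Mars = (g_Titan/g_Mars)^-0.22.
(1.35/3.71)^-0.22 = 0.3639^-0.22 = 1.249
D_Titan = 1.249 × 81.8 km = 102 km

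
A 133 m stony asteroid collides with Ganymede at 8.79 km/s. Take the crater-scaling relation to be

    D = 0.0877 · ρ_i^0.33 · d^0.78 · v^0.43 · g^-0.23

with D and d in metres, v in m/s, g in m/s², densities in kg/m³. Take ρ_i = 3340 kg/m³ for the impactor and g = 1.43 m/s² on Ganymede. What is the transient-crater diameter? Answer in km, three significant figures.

In SI units: v = 8790 m/s.
ρ_i^0.33 = 3340^0.33 = 14.55
d^0.78 = 133^0.78 = 45.35
v^0.43 = 8790^0.43 = 49.65
g^-0.23 = 1.43^-0.23 = 0.9210
D = 0.0877 × 14.55 × 45.35 × 49.65 × 0.9210 = 2646 m
   = 2.646 km

D ≈ 2.65 km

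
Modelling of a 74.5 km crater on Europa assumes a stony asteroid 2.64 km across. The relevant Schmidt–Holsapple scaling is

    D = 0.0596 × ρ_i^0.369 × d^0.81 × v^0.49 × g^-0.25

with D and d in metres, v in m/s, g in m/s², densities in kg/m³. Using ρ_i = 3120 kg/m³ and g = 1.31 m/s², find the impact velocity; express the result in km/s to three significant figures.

Rearranging for v: v = [D / (0.0596 · 3120^0.369 · 2640^0.81 · 1.31^-0.25)]^(1/0.49).
D = 74500 m.
3120^0.369 = 19.47
2640^0.81 = 590.9
1.31^-0.25 = 0.9347
Denominator = 0.0596 × 19.47 × 590.9 × 0.9347 = 640.9
D / 640.9 = 74500 / 640.9 = 116.2
v = 116.2^(1/0.49) = 116.2^2.0408 = 16394 m/s

v ≈ 16.4 km/s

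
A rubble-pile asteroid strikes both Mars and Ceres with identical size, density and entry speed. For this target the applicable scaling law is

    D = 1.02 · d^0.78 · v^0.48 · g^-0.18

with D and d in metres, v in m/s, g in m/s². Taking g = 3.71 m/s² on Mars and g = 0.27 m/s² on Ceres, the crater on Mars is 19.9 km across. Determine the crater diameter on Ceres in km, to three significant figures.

All impactor-dependent factors cancel in the ratio, leaving D_Ceres/D_Mars = (g_Ceres/g_Mars)^-0.18.
(0.27/3.71)^-0.18 = 0.07278^-0.18 = 1.603
D_Ceres = 1.603 × 19.9 km = 31.9 km

D ≈ 31.9 km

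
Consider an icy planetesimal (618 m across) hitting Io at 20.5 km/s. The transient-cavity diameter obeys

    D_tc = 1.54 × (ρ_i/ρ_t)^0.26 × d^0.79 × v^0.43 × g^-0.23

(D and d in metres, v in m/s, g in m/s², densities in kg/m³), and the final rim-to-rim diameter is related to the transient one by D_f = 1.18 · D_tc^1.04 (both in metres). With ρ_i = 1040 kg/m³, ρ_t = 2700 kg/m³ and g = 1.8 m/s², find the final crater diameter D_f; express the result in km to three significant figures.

v = 20500 m/s.
(ρ_i/ρ_t)^0.26 = (1040/2700)^0.26 = 0.7803
d^0.79 = 618^0.79 = 160.3
v^0.43 = 20500^0.43 = 71.46
g^-0.23 = 1.8^-0.23 = 0.8735
D_tc = 1.54 × 0.7803 × 160.3 × 71.46 × 0.8735 = 12020 m
D_f = 1.18 × (12020)^1.04 = 20653 m
     = 20.65 km

D_f ≈ 20.7 km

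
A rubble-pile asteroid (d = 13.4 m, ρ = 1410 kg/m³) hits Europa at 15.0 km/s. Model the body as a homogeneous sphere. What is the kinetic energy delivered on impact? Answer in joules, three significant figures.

v = 15000 m/s.
Mass m = (π/6) ρ d³ = (π/6) × 1410 × (13.4)³ = 1.776 × 10^6 kg
E = ½ m v² = 0.5 × 1.776 × 10^6 × (15000)² = 1.998 × 10^14 J

E ≈ 2.00 × 10^14 J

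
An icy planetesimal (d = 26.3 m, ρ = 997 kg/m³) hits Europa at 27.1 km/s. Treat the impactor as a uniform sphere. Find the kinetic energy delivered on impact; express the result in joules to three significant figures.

v = 27100 m/s.
Mass m = (π/6) ρ d³ = (π/6) × 997 × (26.3)³ = 9.496 × 10^6 kg
E = ½ m v² = 0.5 × 9.496 × 10^6 × (27100)² = 3.487 × 10^15 J

E ≈ 3.49 × 10^15 J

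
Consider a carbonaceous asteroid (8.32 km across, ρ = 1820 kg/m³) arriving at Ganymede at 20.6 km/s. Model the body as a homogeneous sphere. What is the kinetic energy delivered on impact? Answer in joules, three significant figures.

d = 8320 m; v = 20600 m/s.
Mass m = (π/6) ρ d³ = (π/6) × 1820 × (8320)³ = 5.488 × 10^14 kg
E = ½ m v² = 0.5 × 5.488 × 10^14 × (20600)² = 1.164 × 10^23 J

E ≈ 1.16 × 10^23 J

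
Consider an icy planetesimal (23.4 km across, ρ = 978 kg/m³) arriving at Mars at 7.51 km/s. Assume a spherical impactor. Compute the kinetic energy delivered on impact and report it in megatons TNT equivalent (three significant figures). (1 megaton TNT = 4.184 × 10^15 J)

d = 23400 m; v = 7510 m/s.
Mass m = (π/6) ρ d³ = (π/6) × 978 × (23400)³ = 6.561 × 10^15 kg
E = ½ m v² = 0.5 × 6.561 × 10^15 × (7510)² = 1.850 × 10^23 J
   = 1.850 × 10^23 / 4.184×10^15 = 4.422 × 10^7 Mt

E ≈ 4.42 × 10^7 Mt TNT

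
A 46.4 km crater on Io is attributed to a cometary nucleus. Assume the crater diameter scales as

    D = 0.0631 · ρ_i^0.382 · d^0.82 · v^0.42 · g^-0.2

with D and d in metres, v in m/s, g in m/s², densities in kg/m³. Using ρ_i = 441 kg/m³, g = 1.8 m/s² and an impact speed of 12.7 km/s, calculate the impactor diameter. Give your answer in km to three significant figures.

Rearranging for d: d = [D / (0.0631 · 441^0.382 · 12700^0.42 · 1.8^-0.2)]^(1/0.82).
D = 46400 m.
441^0.382 = 10.24
12700^0.42 = 52.92
1.8^-0.2 = 0.8891
Denominator = 0.0631 × 10.24 × 52.92 × 0.8891 = 30.40
D / 30.40 = 46400 / 30.40 = 1526
d = 1526^(1/0.82) = 1526^1.2195 = 7627 m

d ≈ 7.63 km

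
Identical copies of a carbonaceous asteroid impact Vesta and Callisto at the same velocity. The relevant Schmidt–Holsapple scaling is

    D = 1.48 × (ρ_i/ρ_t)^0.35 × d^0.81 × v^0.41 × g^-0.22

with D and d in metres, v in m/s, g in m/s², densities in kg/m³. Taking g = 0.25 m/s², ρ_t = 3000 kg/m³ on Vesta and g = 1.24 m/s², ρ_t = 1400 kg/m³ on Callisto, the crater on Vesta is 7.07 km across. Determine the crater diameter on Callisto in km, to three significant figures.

D ≈ 6.49 km

The impactor-only factors (d, v, ρ_i) cancel in the ratio, leaving D_Callisto/D_Vesta = (g_Callisto/g_Vesta)^-0.22 · (ρ_t,Vesta/ρ_t,Callisto)^0.35.
(1.24/0.25)^-0.22 = 4.960^-0.22 = 0.7031
(3000/1400)^0.35 = 2.143^0.35 = 1.306
Ratio = 0.7031 × 1.306 = 0.9182
D_Callisto = 0.9182 × 7.07 km = 6.49 km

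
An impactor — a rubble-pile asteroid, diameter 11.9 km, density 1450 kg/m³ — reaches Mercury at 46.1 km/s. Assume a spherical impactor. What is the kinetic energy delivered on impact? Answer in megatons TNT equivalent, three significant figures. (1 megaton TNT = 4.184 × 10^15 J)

E ≈ 3.25 × 10^8 Mt TNT

d = 11900 m; v = 46100 m/s.
Mass m = (π/6) ρ d³ = (π/6) × 1450 × (11900)³ = 1.279 × 10^15 kg
E = ½ m v² = 0.5 × 1.279 × 10^15 × (46100)² = 1.359 × 10^24 J
   = 1.359 × 10^24 / 4.184×10^15 = 3.248 × 10^8 Mt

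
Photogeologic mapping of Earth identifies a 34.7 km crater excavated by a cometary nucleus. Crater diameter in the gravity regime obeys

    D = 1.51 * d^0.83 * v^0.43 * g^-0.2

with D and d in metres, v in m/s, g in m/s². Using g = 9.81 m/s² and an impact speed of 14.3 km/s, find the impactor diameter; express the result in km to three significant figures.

Rearranging for d: d = [D / (1.51 · 14300^0.43 · 9.81^-0.2)]^(1/0.83).
D = 34700 m.
14300^0.43 = 61.21
9.81^-0.2 = 0.6334
Denominator = 1.51 × 61.21 × 0.6334 = 58.54
D / 58.54 = 34700 / 58.54 = 592.8
d = 592.8^(1/0.83) = 592.8^1.2048 = 2192 m

d ≈ 2.19 km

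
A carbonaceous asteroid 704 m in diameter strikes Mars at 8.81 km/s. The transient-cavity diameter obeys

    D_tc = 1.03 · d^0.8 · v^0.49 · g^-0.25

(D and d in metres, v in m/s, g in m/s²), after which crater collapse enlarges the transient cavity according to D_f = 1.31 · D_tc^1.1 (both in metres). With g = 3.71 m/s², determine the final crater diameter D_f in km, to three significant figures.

D_f ≈ 40.5 km

v = 8810 m/s.
d^0.8 = 704^0.8 = 189.7
v^0.49 = 8810^0.49 = 85.71
g^-0.25 = 3.71^-0.25 = 0.7205
D_tc = 1.03 × 189.7 × 85.71 × 0.7205 = 12070 m
D_f = 1.31 × (12070)^1.1 = 40471 m
     = 40.47 km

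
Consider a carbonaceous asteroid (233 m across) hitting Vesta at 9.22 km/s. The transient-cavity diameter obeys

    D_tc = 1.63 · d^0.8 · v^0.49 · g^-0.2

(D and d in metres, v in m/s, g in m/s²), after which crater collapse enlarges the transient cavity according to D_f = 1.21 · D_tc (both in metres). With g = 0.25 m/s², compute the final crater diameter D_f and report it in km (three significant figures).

D_f ≈ 17.9 km

v = 9220 m/s.
d^0.8 = 233^0.8 = 78.32
v^0.49 = 9220^0.49 = 87.64
g^-0.2 = 0.25^-0.2 = 1.320
D_tc = 1.63 × 78.32 × 87.64 × 1.320 = 14770 m
D_f = 1.21 × 14770 = 17872 m
     = 17.87 km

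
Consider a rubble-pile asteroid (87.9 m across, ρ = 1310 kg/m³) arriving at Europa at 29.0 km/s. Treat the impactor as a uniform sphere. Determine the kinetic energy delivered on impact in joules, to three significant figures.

E ≈ 1.96 × 10^17 J

v = 29000 m/s.
Mass m = (π/6) ρ d³ = (π/6) × 1310 × (87.9)³ = 4.658 × 10^8 kg
E = ½ m v² = 0.5 × 4.658 × 10^8 × (29000)² = 1.959 × 10^17 J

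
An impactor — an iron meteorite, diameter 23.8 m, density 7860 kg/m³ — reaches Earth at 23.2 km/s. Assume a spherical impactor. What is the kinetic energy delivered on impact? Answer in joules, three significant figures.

v = 23200 m/s.
Mass m = (π/6) ρ d³ = (π/6) × 7860 × (23.8)³ = 5.548 × 10^7 kg
E = ½ m v² = 0.5 × 5.548 × 10^7 × (23200)² = 1.493 × 10^16 J

E ≈ 1.49 × 10^16 J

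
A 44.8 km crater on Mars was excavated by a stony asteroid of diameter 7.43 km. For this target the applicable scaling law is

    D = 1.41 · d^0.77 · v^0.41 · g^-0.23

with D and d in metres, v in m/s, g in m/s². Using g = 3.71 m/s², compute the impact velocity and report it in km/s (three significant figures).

Rearranging for v: v = [D / (1.41 · 7430^0.77 · 3.71^-0.23)]^(1/0.41).
D = 44800 m.
7430^0.77 = 956.4
3.71^-0.23 = 0.7397
Denominator = 1.41 × 956.4 × 0.7397 = 997.5
D / 997.5 = 44800 / 997.5 = 44.91
v = 44.91^(1/0.41) = 44.91^2.439 = 10717 m/s

v ≈ 10.7 km/s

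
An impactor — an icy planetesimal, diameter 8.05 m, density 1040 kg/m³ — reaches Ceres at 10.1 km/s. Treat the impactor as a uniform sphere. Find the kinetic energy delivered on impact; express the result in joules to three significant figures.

v = 10100 m/s.
Mass m = (π/6) ρ d³ = (π/6) × 1040 × (8.05)³ = 2.841 × 10^5 kg
E = ½ m v² = 0.5 × 2.841 × 10^5 × (10100)² = 1.449 × 10^13 J

E ≈ 1.45 × 10^13 J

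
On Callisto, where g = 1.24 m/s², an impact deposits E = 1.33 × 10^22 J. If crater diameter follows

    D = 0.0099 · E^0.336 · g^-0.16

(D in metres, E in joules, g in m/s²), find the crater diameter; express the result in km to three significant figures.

E^0.336 = (1.33 × 10^22)^0.336 = 2.714 × 10^7
g^-0.16 = 1.24^-0.16 = 0.9662
D = 0.0099 × 2.714 × 10^7 × 0.9662 = 2.596 × 10^5 m
   = 259.6 km

D ≈ 260 km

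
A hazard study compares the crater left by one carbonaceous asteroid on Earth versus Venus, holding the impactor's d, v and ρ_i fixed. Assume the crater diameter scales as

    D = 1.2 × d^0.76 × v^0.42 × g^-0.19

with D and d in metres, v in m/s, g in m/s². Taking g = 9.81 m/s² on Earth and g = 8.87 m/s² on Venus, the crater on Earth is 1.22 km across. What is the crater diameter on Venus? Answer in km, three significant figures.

D ≈ 1.24 km

All impactor-dependent factors cancel in the ratio, leaving D_Venus/D_Earth = (g_Venus/g_Earth)^-0.19.
(8.87/9.81)^-0.19 = 0.9042^-0.19 = 1.019
D_Venus = 1.019 × 1.22 km = 1.24 km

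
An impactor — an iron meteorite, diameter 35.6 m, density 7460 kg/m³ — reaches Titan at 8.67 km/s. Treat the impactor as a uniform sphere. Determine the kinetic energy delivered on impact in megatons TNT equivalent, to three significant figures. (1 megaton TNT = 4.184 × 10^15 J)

E ≈ 1.58 Mt TNT

v = 8670 m/s.
Mass m = (π/6) ρ d³ = (π/6) × 7460 × (35.6)³ = 1.762 × 10^8 kg
E = ½ m v² = 0.5 × 1.762 × 10^8 × (8670)² = 6.622 × 10^15 J
   = 6.622 × 10^15 / 4.184×10^15 = 1.583 Mt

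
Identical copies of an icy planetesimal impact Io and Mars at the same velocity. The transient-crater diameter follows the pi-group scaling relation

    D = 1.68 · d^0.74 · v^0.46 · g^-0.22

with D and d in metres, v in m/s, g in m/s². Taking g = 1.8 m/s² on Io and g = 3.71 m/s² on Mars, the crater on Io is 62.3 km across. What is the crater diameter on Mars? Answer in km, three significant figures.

D ≈ 53.1 km

All impactor-dependent factors cancel in the ratio, leaving D_Mars/D_Io = (g_Mars/g_Io)^-0.22.
(3.71/1.8)^-0.22 = 2.061^-0.22 = 0.8529
D_Mars = 0.8529 × 62.3 km = 53.1 km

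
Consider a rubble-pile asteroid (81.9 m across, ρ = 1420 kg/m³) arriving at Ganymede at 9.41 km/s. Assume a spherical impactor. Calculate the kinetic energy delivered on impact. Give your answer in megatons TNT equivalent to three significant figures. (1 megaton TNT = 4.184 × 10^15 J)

E ≈ 4.32 Mt TNT

v = 9410 m/s.
Mass m = (π/6) ρ d³ = (π/6) × 1420 × (81.9)³ = 4.084 × 10^8 kg
E = ½ m v² = 0.5 × 4.084 × 10^8 × (9410)² = 1.808 × 10^16 J
   = 1.808 × 10^16 / 4.184×10^15 = 4.321 Mt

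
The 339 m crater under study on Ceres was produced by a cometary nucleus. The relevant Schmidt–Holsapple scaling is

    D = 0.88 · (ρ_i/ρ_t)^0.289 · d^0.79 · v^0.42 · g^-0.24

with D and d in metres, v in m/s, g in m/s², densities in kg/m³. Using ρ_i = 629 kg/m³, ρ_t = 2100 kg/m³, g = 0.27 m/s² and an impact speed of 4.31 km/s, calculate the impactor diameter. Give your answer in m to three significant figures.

Rearranging for d: d = [D / (0.88 · (629/2100)^0.289 · 4310^0.42 · 0.27^-0.24)]^(1/0.79).
(629/2100)^0.289 = 0.7058
4310^0.42 = 33.61
0.27^-0.24 = 1.369
Denominator = 0.88 × 0.7058 × 33.61 × 1.369 = 28.58
D / 28.58 = 339 / 28.58 = 11.86
d = 11.86^(1/0.79) = 11.86^1.2658 = 22.89 m

d ≈ 22.9 m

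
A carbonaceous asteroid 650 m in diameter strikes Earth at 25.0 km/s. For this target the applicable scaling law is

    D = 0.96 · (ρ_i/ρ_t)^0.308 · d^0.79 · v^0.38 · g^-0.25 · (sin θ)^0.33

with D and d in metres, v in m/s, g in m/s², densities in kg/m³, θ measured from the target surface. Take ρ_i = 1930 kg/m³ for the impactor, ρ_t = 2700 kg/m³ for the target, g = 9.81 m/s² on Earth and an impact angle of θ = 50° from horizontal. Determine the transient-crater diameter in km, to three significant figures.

D ≈ 3.50 km

In SI units: v = 25000 m/s.
(ρ_i/ρ_t)^0.308 = (1930/2700)^0.308 = 0.9018
d^0.79 = 650^0.79 = 166.8
v^0.38 = 25000^0.38 = 46.90
g^-0.25 = 9.81^-0.25 = 0.5650
(sin 50°)^0.33 = 0.7660^0.33 = 0.9158
D = 0.96 × 0.9018 × 166.8 × 46.90 × 0.5650 × 0.9158 = 3504 m
   = 3.504 km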